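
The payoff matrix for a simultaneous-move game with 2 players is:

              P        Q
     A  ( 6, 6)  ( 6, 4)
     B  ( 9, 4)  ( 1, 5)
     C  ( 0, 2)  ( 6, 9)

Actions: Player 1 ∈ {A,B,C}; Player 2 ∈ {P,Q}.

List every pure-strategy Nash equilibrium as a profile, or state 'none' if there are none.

NE set: (C,Q)

(A,P): not NE [P1→B gives 9>6]
(A,Q): not NE [P2→P gives 6>4]
(B,P): not NE [P2→Q gives 5>4]
(B,Q): not NE [P1→C gives 6>1]
(C,P): not NE [P1→B gives 9>0; P2→Q gives 9>2]
(C,Q): NE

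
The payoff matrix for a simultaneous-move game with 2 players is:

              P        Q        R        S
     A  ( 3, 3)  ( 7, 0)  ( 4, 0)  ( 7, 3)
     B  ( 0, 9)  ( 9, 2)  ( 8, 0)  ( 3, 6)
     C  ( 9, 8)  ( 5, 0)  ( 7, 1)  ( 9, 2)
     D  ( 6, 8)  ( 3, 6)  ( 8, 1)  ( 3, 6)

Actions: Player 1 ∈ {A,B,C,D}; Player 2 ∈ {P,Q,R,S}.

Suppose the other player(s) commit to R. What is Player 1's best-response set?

P1 best: {B,D}

u_1(A vs R) = 4
u_1(B vs R) = 8
u_1(C vs R) = 7
u_1(D vs R) = 8
max payoff 8 at {B,D}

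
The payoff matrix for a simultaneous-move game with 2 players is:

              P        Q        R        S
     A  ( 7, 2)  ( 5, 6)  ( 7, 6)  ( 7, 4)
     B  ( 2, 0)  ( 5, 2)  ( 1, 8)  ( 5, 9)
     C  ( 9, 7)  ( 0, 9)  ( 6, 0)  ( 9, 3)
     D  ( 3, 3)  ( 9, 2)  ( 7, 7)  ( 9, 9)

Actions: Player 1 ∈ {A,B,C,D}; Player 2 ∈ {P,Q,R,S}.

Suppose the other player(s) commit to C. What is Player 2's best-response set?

BR_2 = {Q}

u_2(P vs C) = 7
u_2(Q vs C) = 9
u_2(R vs C) = 0
u_2(S vs C) = 3
max payoff 9 at {Q}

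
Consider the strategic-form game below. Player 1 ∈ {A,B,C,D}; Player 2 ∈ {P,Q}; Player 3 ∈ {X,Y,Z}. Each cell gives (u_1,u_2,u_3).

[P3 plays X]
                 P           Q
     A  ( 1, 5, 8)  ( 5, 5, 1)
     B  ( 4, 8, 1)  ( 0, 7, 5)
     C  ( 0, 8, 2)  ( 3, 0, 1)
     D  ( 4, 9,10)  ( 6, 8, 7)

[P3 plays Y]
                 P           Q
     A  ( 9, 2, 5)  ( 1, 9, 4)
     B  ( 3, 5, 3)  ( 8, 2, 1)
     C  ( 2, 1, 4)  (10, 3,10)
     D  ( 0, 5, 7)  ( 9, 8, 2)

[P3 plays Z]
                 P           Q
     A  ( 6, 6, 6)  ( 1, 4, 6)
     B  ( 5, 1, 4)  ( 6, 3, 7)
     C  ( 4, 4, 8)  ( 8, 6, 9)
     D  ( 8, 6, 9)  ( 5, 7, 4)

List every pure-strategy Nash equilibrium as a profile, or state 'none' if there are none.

NE set: (C,Q,Y), (D,P,X)

(A,P,X): not NE [P1→D gives 4>1]
(A,P,Y): not NE [P2→Q gives 9>2; P3→X gives 8>5]
(A,P,Z): not NE [P1→D gives 8>6; P3→X gives 8>6]
(A,Q,X): not NE [P1→D gives 6>5; P3→Z gives 6>1]
(A,Q,Y): not NE [P1→C gives 10>1; P3→Z gives 6>4]
(A,Q,Z): not NE [P1→C gives 8>1; P2→P gives 6>4]
(B,P,X): not NE [P3→Z gives 4>1]
(B,P,Y): not NE [P1→A gives 9>3; P3→Z gives 4>3]
(B,P,Z): not NE [P1→D gives 8>5; P2→Q gives 3>1]
(B,Q,X): not NE [P1→D gives 6>0; P2→P gives 8>7; P3→Z gives 7>5]
(B,Q,Y): not NE [P1→C gives 10>8; P2→P gives 5>2; P3→Z gives 7>1]
(B,Q,Z): not NE [P1→C gives 8>6]
(C,P,X): not NE [P1→D gives 4>0; P3→Z gives 8>2]
(C,P,Y): not NE [P1→A gives 9>2; P2→Q gives 3>1; P3→Z gives 8>4]
(C,P,Z): not NE [P1→D gives 8>4; P2→Q gives 6>4]
(C,Q,X): not NE [P1→D gives 6>3; P2→P gives 8>0; P3→Y gives 10>1]
(C,Q,Y): NE
(C,Q,Z): not NE [P3→Y gives 10>9]
(D,P,X): NE
(D,P,Y): not NE [P1→A gives 9>0; P2→Q gives 8>5; P3→X gives 10>7]
(D,P,Z): not NE [P2→Q gives 7>6; P3→X gives 10>9]
(D,Q,X): not NE [P2→P gives 9>8]
(D,Q,Y): not NE [P1→C gives 10>9; P3→X gives 7>2]
(D,Q,Z): not NE [P1→C gives 8>5; P3→X gives 7>4]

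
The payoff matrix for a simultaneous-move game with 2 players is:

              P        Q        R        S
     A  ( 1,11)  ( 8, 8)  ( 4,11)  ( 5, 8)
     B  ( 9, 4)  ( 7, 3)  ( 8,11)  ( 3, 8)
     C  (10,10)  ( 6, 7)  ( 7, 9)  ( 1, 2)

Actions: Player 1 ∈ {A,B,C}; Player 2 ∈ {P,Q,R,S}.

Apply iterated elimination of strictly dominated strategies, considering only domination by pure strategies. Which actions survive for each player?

Survivors P1:{B,C} P2:{P,R}

P2 drop Q (P beats it: A:11>8 B:4>3 C:10>7)
P2 drop S (R beats it: A:11>8 B:11>8 C:9>2)
P1 drop A (B beats it: P:9>1 R:8>4)
P1→{B,C} P2→{P,R}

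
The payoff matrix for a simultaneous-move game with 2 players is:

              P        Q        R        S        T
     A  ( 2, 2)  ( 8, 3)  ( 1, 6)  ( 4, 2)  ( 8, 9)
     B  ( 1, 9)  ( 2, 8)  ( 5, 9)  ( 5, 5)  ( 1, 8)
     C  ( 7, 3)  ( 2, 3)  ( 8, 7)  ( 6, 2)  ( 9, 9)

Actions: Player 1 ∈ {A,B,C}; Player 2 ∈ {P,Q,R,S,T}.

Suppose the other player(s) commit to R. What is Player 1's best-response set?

u_1(A vs R) = 1
u_1(B vs R) = 5
u_1(C vs R) = 8
max payoff 8 at {C}

BR_1 = {C}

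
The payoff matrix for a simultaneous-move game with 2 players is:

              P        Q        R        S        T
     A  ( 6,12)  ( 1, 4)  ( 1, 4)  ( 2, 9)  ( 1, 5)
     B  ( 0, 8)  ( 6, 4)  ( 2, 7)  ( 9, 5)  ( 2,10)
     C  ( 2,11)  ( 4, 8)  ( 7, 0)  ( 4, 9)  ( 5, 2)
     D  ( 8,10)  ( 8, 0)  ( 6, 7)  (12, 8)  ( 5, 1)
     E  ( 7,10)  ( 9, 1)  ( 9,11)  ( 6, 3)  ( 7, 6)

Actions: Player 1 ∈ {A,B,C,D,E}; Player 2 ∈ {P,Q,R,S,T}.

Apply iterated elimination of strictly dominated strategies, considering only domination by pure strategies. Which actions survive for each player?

Survivors P1:{D,E} P2:{P,R}

P1 drop A (D beats it: P:8>6 Q:8>1 R:6>1 S:12>2 T:5>1)
P1 drop B (D beats it: P:8>0 Q:8>6 R:6>2 S:12>9 T:5>2)
P1 drop C (E beats it: P:7>2 Q:9>4 R:9>7 S:6>4 T:7>5)
P2 drop Q (P beats it: D:10>0 E:10>1)
P2 drop S (P beats it: D:10>8 E:10>3)
P2 drop T (P beats it: D:10>1 E:10>6)
P1→{D,E} P2→{P,R}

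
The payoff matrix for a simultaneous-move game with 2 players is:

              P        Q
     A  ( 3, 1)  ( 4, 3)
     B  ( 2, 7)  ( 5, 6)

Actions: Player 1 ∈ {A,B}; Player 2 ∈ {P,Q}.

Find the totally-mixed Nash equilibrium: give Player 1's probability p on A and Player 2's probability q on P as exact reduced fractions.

P1 indiff ⇒ q·3+(1-q)·4 = q·2+(1-q)·5 ⇒ q(1) = (1-q)(1) ⇒ q = 1/2
P2 indiff ⇒ p·1+(1-p)·7 = p·3+(1-p)·6 ⇒ p(-2) = (1-p)(-1) ⇒ p = 1/3

p=1/3, q=1/2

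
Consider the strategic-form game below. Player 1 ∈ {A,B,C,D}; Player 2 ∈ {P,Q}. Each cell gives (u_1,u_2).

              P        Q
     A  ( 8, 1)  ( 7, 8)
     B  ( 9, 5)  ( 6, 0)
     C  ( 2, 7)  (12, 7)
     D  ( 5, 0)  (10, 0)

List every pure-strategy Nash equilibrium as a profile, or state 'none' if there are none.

(A,P): not NE [P1→B gives 9>8; P2→Q gives 8>1]
(A,Q): not NE [P1→C gives 12>7]
(B,P): NE
(B,Q): not NE [P1→C gives 12>6; P2→P gives 5>0]
(C,P): not NE [P1→B gives 9>2]
(C,Q): NE
(D,P): not NE [P1→B gives 9>5]
(D,Q): not NE [P1→C gives 12>10]

NE set: (B,P), (C,Q)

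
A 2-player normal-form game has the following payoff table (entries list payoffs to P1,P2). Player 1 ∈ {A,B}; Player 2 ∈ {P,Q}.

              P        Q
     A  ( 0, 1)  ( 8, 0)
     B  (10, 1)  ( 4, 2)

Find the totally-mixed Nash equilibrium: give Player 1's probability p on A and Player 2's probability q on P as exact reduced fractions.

P1 indiff ⇒ q·0+(1-q)·8 = q·10+(1-q)·4 ⇒ q(-10) = (1-q)(-4) ⇒ q = 2/7
P2 indiff ⇒ p·1+(1-p)·1 = p·0+(1-p)·2 ⇒ p(1) = (1-p)(1) ⇒ p = 1/2

p=1/2, q=2/7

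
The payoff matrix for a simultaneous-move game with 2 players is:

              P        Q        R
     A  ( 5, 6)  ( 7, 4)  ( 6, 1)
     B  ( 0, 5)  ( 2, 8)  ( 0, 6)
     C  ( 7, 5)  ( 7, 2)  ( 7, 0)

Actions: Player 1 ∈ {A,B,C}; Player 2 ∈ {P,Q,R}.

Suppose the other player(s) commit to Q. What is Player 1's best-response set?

BR_1 = {A,C}

u_1(A vs Q) = 7
u_1(B vs Q) = 2
u_1(C vs Q) = 7
max payoff 7 at {A,C}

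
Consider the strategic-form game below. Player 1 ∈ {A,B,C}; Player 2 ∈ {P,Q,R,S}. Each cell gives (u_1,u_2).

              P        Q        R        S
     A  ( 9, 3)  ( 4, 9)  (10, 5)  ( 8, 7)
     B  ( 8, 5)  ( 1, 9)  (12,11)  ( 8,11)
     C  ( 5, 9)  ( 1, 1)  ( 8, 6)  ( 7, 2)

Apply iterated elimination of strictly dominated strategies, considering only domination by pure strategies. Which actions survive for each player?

Remaining: P1:{A,B} P2:{Q,R,S}

P1 drop C (A beats it: P:9>5 Q:4>1 R:10>8 S:8>7)
P2 drop P (Q beats it: A:9>3 B:9>5)
P1→{A,B} P2→{Q,R,S}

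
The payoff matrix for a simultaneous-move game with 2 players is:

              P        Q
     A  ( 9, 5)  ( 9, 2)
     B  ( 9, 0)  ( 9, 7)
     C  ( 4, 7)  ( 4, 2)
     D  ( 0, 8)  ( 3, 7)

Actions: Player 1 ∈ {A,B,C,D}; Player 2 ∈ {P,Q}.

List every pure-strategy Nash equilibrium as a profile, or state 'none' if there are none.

(A,P): NE
(A,Q): not NE [P2→P gives 5>2]
(B,P): not NE [P2→Q gives 7>0]
(B,Q): NE
(C,P): not NE [P1→B gives 9>4]
(C,Q): not NE [P1→B gives 9>4; P2→P gives 7>2]
(D,P): not NE [P1→B gives 9>0]
(D,Q): not NE [P1→B gives 9>3; P2→P gives 8>7]

Nash profiles: (A,P), (B,Q)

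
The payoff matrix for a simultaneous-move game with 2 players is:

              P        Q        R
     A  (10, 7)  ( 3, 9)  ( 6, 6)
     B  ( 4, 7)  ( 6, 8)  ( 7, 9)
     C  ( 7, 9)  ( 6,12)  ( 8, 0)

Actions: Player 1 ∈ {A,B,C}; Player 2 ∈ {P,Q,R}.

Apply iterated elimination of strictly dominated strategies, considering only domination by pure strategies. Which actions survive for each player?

IESDS → P1:{B,C} P2:{Q,R}

P2 drop P (Q beats it: A:9>7 B:8>7 C:12>9)
P1 drop A (B beats it: Q:6>3 R:7>6)
P1→{B,C} P2→{Q,R}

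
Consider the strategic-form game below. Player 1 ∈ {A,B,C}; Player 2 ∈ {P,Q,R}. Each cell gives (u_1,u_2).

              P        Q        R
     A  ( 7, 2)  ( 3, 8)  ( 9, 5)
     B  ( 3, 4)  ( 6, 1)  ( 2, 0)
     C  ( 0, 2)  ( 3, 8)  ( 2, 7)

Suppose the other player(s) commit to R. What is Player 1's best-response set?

u_1(A vs R) = 9
u_1(B vs R) = 2
u_1(C vs R) = 2
max payoff 9 at {A}

BR_1 = {A}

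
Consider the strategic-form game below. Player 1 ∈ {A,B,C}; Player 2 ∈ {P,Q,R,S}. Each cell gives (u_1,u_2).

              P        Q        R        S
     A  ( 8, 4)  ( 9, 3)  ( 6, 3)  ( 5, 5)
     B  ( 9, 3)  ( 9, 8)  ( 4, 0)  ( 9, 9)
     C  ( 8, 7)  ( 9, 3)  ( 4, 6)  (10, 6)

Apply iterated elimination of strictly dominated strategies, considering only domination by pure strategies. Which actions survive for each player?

P2 drop Q (S beats it: A:5>3 B:9>8 C:6>3)
P2 drop R (P beats it: A:4>3 B:3>0 C:7>6)
P1 drop A (B beats it: P:9>8 S:9>5)
P1→{B,C} P2→{P,S}

IESDS → P1:{B,C} P2:{P,S}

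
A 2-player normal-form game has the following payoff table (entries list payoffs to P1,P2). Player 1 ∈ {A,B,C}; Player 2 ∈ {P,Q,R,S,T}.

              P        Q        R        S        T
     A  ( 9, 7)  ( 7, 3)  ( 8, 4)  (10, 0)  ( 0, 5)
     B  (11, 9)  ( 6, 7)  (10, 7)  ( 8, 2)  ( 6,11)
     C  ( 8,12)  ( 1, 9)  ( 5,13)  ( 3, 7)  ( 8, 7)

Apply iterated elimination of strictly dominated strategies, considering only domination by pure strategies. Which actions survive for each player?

P2 drop Q (P beats it: A:7>3 B:9>7 C:12>9)
P2 drop S (P beats it: A:7>0 B:9>2 C:12>7)
P1 drop A (B beats it: P:11>9 R:10>8 T:6>0)
P1→{B,C} P2→{P,R,T}

Survivors P1:{B,C} P2:{P,R,T}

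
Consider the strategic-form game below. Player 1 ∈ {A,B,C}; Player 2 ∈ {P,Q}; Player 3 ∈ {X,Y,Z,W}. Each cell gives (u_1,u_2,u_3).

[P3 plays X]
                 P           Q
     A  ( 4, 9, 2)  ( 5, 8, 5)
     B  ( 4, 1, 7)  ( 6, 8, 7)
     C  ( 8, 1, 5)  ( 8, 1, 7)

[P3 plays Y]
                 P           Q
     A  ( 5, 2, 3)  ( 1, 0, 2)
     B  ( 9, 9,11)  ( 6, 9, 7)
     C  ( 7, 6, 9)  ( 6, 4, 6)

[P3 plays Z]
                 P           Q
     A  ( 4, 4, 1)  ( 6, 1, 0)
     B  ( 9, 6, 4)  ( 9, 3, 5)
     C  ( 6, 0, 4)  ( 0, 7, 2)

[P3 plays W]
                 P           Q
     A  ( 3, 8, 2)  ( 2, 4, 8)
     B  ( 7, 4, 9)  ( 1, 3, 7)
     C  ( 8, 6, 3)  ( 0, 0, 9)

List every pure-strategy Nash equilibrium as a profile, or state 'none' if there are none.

(A,P,X): not NE [P1→C gives 8>4; P3→Y gives 3>2]
(A,P,Y): not NE [P1→B gives 9>5]
(A,P,Z): not NE [P1→B gives 9>4; P3→Y gives 3>1]
(A,P,W): not NE [P1→C gives 8>3; P3→Y gives 3>2]
(A,Q,X): not NE [P1→C gives 8>5; P2→P gives 9>8; P3→W gives 8>5]
(A,Q,Y): not NE [P1→C gives 6>1; P2→P gives 2>0; P3→W gives 8>2]
(A,Q,Z): not NE [P1→B gives 9>6; P2→P gives 4>1; P3→W gives 8>0]
(A,Q,W): not NE [P2→P gives 8>4]
(B,P,X): not NE [P1→C gives 8>4; P2→Q gives 8>1; P3→Y gives 11>7]
(B,P,Y): NE
(B,P,Z): not NE [P3→Y gives 11>4]
(B,P,W): not NE [P1→C gives 8>7; P3→Y gives 11>9]
(B,Q,X): not NE [P1→C gives 8>6]
(B,Q,Y): NE
(B,Q,Z): not NE [P2→P gives 6>3; P3→W gives 7>5]
(B,Q,W): not NE [P1→A gives 2>1; P2→P gives 4>3]
(C,P,X): not NE [P3→Y gives 9>5]
(C,P,Y): not NE [P1→B gives 9>7]
(C,P,Z): not NE [P1→B gives 9>6; P2→Q gives 7>0; P3→Y gives 9>4]
(C,P,W): not NE [P3→Y gives 9>3]
(C,Q,X): not NE [P3→W gives 9>7]
(C,Q,Y): not NE [P2→P gives 6>4; P3→W gives 9>6]
(C,Q,Z): not NE [P1→B gives 9>0; P3→W gives 9>2]
(C,Q,W): not NE [P1→A gives 2>0; P2→P gives 6>0]

Nash profiles: (B,P,Y), (B,Q,Y)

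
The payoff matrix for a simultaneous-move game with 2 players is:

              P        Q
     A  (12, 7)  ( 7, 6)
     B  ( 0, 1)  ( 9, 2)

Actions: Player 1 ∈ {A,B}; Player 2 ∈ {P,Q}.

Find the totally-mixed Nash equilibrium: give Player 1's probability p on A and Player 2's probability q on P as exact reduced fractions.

P1 indiff ⇒ q·12+(1-q)·7 = q·0+(1-q)·9 ⇒ q(12) = (1-q)(2) ⇒ q = 1/7
P2 indiff ⇒ p·7+(1-p)·1 = p·6+(1-p)·2 ⇒ p(1) = (1-p)(1) ⇒ p = 1/2

(p,q) = (1/2, 1/7)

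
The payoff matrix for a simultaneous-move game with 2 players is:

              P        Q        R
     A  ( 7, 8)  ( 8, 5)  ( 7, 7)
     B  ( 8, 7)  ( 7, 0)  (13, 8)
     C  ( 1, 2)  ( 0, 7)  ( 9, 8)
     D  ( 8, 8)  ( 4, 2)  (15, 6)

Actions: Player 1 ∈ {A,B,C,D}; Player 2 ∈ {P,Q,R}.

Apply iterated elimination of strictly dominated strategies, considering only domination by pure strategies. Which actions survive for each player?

P1 drop C (B beats it: P:8>1 Q:7>0 R:13>9)
P2 drop Q (P beats it: A:8>5 B:7>0 D:8>2)
P1 drop A (B beats it: P:8>7 R:13>7)
P1→{B,D} P2→{P,R}

Remaining: P1:{B,D} P2:{P,R}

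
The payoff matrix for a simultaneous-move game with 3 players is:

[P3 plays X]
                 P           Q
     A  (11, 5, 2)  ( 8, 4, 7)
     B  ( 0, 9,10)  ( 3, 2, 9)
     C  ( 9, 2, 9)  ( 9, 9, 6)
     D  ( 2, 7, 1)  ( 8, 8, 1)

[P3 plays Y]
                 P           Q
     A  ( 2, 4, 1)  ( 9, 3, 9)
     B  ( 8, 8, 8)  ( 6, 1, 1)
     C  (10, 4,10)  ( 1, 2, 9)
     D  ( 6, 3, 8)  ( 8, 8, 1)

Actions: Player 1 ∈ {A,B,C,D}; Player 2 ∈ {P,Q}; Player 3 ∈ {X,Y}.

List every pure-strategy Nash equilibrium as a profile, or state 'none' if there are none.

NE set: (A,P,X), (C,P,Y)

(A,P,X): NE
(A,P,Y): not NE [P1→C gives 10>2; P3→X gives 2>1]
(A,Q,X): not NE [P1→C gives 9>8; P2→P gives 5>4; P3→Y gives 9>7]
(A,Q,Y): not NE [P2→P gives 4>3]
(B,P,X): not NE [P1→A gives 11>0]
(B,P,Y): not NE [P1→C gives 10>8; P3→X gives 10>8]
(B,Q,X): not NE [P1→C gives 9>3; P2→P gives 9>2]
(B,Q,Y): not NE [P1→A gives 9>6; P2→P gives 8>1; P3→X gives 9>1]
(C,P,X): not NE [P1→A gives 11>9; P2→Q gives 9>2; P3→Y gives 10>9]
(C,P,Y): NE
(C,Q,X): not NE [P3→Y gives 9>6]
(C,Q,Y): not NE [P1→A gives 9>1; P2→P gives 4>2]
(D,P,X): not NE [P1→A gives 11>2; P2→Q gives 8>7; P3→Y gives 8>1]
(D,P,Y): not NE [P1→C gives 10>6; P2→Q gives 8>3]
(D,Q,X): not NE [P1→C gives 9>8]
(D,Q,Y): not NE [P1→A gives 9>8]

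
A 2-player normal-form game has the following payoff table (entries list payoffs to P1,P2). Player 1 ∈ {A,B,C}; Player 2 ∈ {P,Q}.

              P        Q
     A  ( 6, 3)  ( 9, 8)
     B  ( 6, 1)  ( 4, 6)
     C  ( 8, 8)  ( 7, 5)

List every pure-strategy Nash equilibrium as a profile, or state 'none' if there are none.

Nash profiles: (A,Q), (C,P)

(A,P): not NE [P1→C gives 8>6; P2→Q gives 8>3]
(A,Q): NE
(B,P): not NE [P1→C gives 8>6; P2→Q gives 6>1]
(B,Q): not NE [P1→A gives 9>4]
(C,P): NE
(C,Q): not NE [P1→A gives 9>7; P2→P gives 8>5]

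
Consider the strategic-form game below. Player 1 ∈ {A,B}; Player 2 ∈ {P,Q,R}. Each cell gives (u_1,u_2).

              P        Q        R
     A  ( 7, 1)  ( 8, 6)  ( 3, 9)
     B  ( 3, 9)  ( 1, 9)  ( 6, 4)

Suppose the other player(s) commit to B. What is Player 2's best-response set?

u_2(P vs B) = 9
u_2(Q vs B) = 9
u_2(R vs B) = 4
max payoff 9 at {P,Q}

BR_2 = {P,Q}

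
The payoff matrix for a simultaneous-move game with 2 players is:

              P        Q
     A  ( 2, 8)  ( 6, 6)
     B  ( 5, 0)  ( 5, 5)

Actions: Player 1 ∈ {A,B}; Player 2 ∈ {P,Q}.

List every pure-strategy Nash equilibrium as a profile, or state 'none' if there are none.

Equilibria: none

(A,P): not NE [P1→B gives 5>2]
(A,Q): not NE [P2→P gives 8>6]
(B,P): not NE [P2→Q gives 5>0]
(B,Q): not NE [P1→A gives 6>5]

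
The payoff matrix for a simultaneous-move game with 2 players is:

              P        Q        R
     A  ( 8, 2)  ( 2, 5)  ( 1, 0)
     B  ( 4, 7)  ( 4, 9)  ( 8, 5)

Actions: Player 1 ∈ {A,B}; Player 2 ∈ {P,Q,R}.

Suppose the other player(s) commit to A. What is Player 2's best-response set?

P2 best: {Q}

u_2(P vs A) = 2
u_2(Q vs A) = 5
u_2(R vs A) = 0
max payoff 5 at {Q}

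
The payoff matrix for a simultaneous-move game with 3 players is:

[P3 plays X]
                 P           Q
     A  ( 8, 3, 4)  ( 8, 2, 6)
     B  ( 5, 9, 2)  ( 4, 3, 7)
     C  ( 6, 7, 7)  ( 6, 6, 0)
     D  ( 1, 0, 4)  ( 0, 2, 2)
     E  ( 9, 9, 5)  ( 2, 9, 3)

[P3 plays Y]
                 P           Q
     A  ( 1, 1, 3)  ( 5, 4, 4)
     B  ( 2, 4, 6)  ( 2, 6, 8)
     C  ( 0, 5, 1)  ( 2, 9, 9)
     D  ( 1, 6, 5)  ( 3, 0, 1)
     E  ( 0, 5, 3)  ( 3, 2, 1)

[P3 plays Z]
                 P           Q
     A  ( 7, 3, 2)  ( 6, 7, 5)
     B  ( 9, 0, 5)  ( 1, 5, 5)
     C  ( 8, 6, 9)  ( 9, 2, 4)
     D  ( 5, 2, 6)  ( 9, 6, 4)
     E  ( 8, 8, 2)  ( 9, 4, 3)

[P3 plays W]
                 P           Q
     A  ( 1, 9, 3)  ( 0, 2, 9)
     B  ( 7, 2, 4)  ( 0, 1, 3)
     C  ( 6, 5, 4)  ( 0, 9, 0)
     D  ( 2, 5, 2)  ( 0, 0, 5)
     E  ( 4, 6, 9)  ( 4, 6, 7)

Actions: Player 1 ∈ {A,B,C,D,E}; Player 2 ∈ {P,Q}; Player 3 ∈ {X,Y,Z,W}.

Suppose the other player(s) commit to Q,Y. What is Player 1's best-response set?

BR_1 = {A}

u_1(A vs Q,Y) = 5
u_1(B vs Q,Y) = 2
u_1(C vs Q,Y) = 2
u_1(D vs Q,Y) = 3
u_1(E vs Q,Y) = 3
max payoff 5 at {A}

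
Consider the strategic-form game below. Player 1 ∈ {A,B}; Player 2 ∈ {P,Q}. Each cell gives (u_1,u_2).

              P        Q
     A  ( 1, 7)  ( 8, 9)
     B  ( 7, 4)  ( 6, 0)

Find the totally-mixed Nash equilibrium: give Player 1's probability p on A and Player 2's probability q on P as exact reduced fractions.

P1 indiff ⇒ q·1+(1-q)·8 = q·7+(1-q)·6 ⇒ q(-6) = (1-q)(-2) ⇒ q = 1/4
P2 indiff ⇒ p·7+(1-p)·4 = p·9+(1-p)·0 ⇒ p(-2) = (1-p)(-4) ⇒ p = 2/3

p=2/3, q=1/4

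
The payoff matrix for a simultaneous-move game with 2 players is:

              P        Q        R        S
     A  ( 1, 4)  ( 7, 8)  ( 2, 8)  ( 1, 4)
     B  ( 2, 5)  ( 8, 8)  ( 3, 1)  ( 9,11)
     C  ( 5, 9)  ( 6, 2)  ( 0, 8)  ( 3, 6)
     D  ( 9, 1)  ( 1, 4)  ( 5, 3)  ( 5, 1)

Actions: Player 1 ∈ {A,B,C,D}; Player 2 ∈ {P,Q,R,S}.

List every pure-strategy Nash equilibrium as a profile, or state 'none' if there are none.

(A,P): not NE [P1→D gives 9>1; P2→R gives 8>4]
(A,Q): not NE [P1→B gives 8>7]
(A,R): not NE [P1→D gives 5>2]
(A,S): not NE [P1→B gives 9>1; P2→R gives 8>4]
(B,P): not NE [P1→D gives 9>2; P2→S gives 11>5]
(B,Q): not NE [P2→S gives 11>8]
(B,R): not NE [P1→D gives 5>3; P2→S gives 11>1]
(B,S): NE
(C,P): not NE [P1→D gives 9>5]
(C,Q): not NE [P1→B gives 8>6; P2→P gives 9>2]
(C,R): not NE [P1→D gives 5>0; P2→P gives 9>8]
(C,S): not NE [P1→B gives 9>3; P2→P gives 9>6]
(D,P): not NE [P2→Q gives 4>1]
(D,Q): not NE [P1→B gives 8>1]
(D,R): not NE [P2→Q gives 4>3]
(D,S): not NE [P1→B gives 9>5; P2→Q gives 4>1]

Nash profiles: (B,S)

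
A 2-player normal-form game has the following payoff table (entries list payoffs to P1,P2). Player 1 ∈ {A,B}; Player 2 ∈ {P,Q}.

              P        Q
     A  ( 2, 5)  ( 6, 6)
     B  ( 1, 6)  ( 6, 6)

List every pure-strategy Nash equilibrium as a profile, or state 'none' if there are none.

PSNE = {(A,Q), (B,Q)}

(A,P): not NE [P2→Q gives 6>5]
(A,Q): NE
(B,P): not NE [P1→A gives 2>1]
(B,Q): NE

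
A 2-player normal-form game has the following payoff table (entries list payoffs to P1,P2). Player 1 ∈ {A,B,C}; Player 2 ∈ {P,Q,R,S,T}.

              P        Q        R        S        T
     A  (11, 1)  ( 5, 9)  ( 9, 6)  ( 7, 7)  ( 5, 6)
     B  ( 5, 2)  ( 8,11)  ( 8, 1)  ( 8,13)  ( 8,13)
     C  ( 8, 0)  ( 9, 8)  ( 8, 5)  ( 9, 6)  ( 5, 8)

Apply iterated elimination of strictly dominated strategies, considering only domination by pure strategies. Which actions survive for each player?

IESDS → P1:{B,C} P2:{Q,S,T}

P2 drop P (Q beats it: A:9>1 B:11>2 C:8>0)
P2 drop R (Q beats it: A:9>6 B:11>1 C:8>5)
P1 drop A (B beats it: Q:8>5 S:8>7 T:8>5)
P1→{B,C} P2→{Q,S,T}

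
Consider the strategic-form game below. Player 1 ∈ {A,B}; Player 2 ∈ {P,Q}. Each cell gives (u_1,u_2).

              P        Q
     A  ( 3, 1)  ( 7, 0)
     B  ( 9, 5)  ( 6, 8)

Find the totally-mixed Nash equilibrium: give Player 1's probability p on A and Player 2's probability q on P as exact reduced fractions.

P1 mixes 3/4 on A; P2 mixes 1/7 on P

P1 indiff ⇒ q·3+(1-q)·7 = q·9+(1-q)·6 ⇒ q(-6) = (1-q)(-1) ⇒ q = 1/7
P2 indiff ⇒ p·1+(1-p)·5 = p·0+(1-p)·8 ⇒ p(1) = (1-p)(3) ⇒ p = 3/4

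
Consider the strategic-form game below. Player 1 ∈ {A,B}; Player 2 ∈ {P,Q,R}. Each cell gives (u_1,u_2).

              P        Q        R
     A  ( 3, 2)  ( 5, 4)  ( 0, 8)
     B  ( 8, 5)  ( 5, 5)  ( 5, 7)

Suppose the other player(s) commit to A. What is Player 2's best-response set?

u_2(P vs A) = 2
u_2(Q vs A) = 4
u_2(R vs A) = 8
max payoff 8 at {R}

argmax u_2 = {R}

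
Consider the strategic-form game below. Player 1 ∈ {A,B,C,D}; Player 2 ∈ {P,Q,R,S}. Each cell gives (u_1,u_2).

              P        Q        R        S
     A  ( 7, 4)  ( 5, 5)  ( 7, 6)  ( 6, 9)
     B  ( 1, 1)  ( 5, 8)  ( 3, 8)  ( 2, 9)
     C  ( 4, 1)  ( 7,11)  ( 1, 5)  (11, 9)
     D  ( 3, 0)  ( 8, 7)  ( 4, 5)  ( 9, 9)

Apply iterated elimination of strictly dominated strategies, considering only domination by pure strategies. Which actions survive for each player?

Survivors P1:{C,D} P2:{Q,S}

P1 drop B (D beats it: P:3>1 Q:8>5 R:4>3 S:9>2)
P2 drop P (Q beats it: A:5>4 C:11>1 D:7>0)
P2 drop R (S beats it: A:9>6 C:9>5 D:9>5)
P1 drop A (C beats it: Q:7>5 S:11>6)
P1→{C,D} P2→{Q,S}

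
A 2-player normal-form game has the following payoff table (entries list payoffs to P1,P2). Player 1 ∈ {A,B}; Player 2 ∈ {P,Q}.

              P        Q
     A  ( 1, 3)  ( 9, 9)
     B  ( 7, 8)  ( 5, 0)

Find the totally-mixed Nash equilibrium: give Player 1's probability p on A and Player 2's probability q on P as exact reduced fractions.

P1 mixes 4/7 on A; P2 mixes 2/5 on P

P1 indiff ⇒ q·1+(1-q)·9 = q·7+(1-q)·5 ⇒ q(-6) = (1-q)(-4) ⇒ q = 2/5
P2 indiff ⇒ p·3+(1-p)·8 = p·9+(1-p)·0 ⇒ p(-6) = (1-p)(-8) ⇒ p = 4/7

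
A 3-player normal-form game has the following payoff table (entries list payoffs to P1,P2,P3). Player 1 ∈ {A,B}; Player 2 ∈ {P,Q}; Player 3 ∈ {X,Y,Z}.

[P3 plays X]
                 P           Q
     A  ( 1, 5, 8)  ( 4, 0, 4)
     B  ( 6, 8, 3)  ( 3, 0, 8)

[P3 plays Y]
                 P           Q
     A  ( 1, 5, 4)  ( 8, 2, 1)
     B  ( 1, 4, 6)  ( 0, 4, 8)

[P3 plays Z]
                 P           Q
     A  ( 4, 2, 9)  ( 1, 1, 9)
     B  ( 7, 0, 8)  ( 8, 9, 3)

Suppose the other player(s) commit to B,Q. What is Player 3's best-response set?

P3 best: {X,Y}

u_3(X vs B,Q) = 8
u_3(Y vs B,Q) = 8
u_3(Z vs B,Q) = 3
max payoff 8 at {X,Y}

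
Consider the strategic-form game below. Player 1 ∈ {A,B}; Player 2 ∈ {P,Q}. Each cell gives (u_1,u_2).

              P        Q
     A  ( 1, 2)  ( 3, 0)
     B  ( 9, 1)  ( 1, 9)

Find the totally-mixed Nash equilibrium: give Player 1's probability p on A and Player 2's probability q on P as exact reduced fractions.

P1 indiff ⇒ q·1+(1-q)·3 = q·9+(1-q)·1 ⇒ q(-8) = (1-q)(-2) ⇒ q = 1/5
P2 indiff ⇒ p·2+(1-p)·1 = p·0+(1-p)·9 ⇒ p(2) = (1-p)(8) ⇒ p = 4/5

P1 mixes 4/5 on A; P2 mixes 1/5 on P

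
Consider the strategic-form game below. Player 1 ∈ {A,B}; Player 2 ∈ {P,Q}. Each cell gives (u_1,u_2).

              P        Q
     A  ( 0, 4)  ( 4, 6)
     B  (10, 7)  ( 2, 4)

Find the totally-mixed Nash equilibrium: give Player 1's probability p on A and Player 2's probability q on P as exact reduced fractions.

p=3/5, q=1/6

P1 indiff ⇒ q·0+(1-q)·4 = q·10+(1-q)·2 ⇒ q(-10) = (1-q)(-2) ⇒ q = 1/6
P2 indiff ⇒ p·4+(1-p)·7 = p·6+(1-p)·4 ⇒ p(-2) = (1-p)(-3) ⇒ p = 3/5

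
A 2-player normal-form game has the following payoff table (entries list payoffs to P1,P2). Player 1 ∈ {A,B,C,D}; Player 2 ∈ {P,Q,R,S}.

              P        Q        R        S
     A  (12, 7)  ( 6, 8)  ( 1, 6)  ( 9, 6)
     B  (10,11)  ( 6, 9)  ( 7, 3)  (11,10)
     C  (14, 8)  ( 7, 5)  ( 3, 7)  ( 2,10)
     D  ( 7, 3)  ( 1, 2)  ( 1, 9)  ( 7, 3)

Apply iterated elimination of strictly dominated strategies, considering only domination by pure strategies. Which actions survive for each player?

P1 drop D (B beats it: P:10>7 Q:6>1 R:7>1 S:11>7)
P2 drop R (P beats it: A:7>6 B:11>3 C:8>7)
P1→{A,B,C} P2→{P,Q,S}

Survivors P1:{A,B,C} P2:{P,Q,S}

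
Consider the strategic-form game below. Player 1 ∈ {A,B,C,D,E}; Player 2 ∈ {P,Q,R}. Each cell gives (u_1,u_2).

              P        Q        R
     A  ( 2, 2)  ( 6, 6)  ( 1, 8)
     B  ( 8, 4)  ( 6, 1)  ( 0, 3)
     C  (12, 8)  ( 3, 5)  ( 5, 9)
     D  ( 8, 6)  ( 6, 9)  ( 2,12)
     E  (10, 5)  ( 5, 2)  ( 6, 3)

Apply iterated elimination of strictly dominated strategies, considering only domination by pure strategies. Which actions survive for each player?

P2 drop Q (R beats it: A:8>6 B:3>1 C:9>5 D:12>9 E:3>2)
P1 drop A (C beats it: P:12>2 R:5>1)
P1 drop B (C beats it: P:12>8 R:5>0)
P1 drop D (C beats it: P:12>8 R:5>2)
P1→{C,E} P2→{P,R}

Survivors P1:{C,E} P2:{P,R}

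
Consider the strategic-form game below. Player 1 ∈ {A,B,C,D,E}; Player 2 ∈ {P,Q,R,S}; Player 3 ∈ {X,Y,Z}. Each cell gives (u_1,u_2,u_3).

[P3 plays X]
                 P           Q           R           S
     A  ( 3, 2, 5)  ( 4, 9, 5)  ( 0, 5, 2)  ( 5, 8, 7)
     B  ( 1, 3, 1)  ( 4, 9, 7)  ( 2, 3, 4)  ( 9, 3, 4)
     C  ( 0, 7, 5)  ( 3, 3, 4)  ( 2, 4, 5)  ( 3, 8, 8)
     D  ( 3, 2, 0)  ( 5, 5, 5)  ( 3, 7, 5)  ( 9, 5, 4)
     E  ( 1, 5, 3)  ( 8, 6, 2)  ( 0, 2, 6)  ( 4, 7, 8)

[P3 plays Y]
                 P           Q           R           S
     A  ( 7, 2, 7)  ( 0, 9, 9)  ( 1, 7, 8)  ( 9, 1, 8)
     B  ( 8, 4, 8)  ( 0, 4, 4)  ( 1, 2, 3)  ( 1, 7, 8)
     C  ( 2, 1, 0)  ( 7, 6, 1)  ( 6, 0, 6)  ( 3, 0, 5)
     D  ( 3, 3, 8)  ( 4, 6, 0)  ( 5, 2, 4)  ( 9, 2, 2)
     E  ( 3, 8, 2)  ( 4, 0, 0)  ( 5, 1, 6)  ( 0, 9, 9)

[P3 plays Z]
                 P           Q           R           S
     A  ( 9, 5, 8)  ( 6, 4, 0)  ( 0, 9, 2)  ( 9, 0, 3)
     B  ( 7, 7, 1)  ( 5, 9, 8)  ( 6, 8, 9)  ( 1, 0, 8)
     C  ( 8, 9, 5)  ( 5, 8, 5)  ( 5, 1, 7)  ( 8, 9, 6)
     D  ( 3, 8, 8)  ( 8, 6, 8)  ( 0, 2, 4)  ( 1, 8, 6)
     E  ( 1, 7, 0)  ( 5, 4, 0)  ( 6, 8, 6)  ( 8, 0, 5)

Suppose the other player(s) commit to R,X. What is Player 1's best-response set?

u_1(A vs R,X) = 0
u_1(B vs R,X) = 2
u_1(C vs R,X) = 2
u_1(D vs R,X) = 3
u_1(E vs R,X) = 0
max payoff 3 at {D}

BR_1 = {D}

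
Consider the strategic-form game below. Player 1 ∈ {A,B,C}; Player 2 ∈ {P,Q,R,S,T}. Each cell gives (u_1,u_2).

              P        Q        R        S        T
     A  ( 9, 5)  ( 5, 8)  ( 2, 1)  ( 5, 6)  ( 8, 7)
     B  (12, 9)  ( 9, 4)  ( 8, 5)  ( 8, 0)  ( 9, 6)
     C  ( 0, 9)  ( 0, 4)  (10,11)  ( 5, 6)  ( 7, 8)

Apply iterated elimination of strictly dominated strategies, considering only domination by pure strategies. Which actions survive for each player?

Remaining: P1:{B,C} P2:{P,R}

P1 drop A (B beats it: P:12>9 Q:9>5 R:8>2 S:8>5 T:9>8)
P2 drop Q (P beats it: B:9>4 C:9>4)
P2 drop S (P beats it: B:9>0 C:9>6)
P2 drop T (P beats it: B:9>6 C:9>8)
P1→{B,C} P2→{P,R}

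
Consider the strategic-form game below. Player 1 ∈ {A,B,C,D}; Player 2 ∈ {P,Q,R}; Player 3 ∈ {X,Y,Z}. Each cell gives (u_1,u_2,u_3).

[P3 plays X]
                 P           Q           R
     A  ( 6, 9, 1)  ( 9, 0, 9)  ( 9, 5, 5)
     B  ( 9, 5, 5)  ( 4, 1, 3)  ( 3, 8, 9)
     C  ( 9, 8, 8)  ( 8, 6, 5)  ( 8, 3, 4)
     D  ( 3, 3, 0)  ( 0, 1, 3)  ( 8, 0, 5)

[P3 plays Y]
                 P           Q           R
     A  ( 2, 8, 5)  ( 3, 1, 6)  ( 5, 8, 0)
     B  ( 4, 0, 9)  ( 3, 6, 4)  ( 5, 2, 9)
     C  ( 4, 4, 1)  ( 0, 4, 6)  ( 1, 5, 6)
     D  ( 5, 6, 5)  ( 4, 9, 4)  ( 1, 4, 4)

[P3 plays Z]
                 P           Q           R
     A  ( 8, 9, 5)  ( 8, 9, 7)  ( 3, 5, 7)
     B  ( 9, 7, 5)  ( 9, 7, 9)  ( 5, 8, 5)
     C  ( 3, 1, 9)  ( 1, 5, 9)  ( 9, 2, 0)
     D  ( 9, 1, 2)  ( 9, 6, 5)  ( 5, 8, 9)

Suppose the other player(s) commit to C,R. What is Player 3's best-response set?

argmax u_3 = {Y}

u_3(X vs C,R) = 4
u_3(Y vs C,R) = 6
u_3(Z vs C,R) = 0
max payoff 6 at {Y}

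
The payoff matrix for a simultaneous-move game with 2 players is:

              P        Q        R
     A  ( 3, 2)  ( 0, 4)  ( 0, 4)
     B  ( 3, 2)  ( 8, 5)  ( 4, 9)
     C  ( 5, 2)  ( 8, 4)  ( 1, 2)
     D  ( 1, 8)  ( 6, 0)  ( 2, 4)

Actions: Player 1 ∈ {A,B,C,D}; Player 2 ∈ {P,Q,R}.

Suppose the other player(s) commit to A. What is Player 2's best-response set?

P2 best: {Q,R}

u_2(P vs A) = 2
u_2(Q vs A) = 4
u_2(R vs A) = 4
max payoff 4 at {Q,R}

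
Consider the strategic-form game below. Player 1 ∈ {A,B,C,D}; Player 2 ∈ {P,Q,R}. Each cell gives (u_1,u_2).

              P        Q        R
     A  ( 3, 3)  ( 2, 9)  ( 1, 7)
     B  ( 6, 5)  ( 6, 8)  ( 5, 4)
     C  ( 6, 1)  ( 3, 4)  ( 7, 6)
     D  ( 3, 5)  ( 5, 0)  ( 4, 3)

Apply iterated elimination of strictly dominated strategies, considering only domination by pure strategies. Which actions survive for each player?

Survivors P1:{B,C} P2:{Q,R}

P1 drop A (B beats it: P:6>3 Q:6>2 R:5>1)
P1 drop D (B beats it: P:6>3 Q:6>5 R:5>4)
P2 drop P (Q beats it: B:8>5 C:4>1)
P1→{B,C} P2→{Q,R}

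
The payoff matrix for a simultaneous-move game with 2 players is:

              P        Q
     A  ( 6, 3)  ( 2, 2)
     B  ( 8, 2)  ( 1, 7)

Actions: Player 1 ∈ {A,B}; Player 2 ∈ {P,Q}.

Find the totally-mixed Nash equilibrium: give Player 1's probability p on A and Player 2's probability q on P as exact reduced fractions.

(p,q) = (5/6, 1/3)

P1 indiff ⇒ q·6+(1-q)·2 = q·8+(1-q)·1 ⇒ q(-2) = (1-q)(-1) ⇒ q = 1/3
P2 indiff ⇒ p·3+(1-p)·2 = p·2+(1-p)·7 ⇒ p(1) = (1-p)(5) ⇒ p = 5/6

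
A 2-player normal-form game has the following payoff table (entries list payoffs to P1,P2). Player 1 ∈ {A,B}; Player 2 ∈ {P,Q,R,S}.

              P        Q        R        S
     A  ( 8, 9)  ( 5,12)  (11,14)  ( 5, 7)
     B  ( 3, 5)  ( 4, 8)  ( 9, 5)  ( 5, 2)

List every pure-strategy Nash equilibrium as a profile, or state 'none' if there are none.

(A,P): not NE [P2→R gives 14>9]
(A,Q): not NE [P2→R gives 14>12]
(A,R): NE
(A,S): not NE [P2→R gives 14>7]
(B,P): not NE [P1→A gives 8>3; P2→Q gives 8>5]
(B,Q): not NE [P1→A gives 5>4]
(B,R): not NE [P1→A gives 11>9; P2→Q gives 8>5]
(B,S): not NE [P2→Q gives 8>2]

PSNE = {(A,R)}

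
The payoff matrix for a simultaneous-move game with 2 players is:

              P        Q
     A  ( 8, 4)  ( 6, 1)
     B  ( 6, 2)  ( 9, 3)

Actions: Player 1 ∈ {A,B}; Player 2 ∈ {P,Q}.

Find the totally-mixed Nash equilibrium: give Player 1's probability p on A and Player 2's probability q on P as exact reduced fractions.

P1 indiff ⇒ q·8+(1-q)·6 = q·6+(1-q)·9 ⇒ q(2) = (1-q)(3) ⇒ q = 3/5
P2 indiff ⇒ p·4+(1-p)·2 = p·1+(1-p)·3 ⇒ p(3) = (1-p)(1) ⇒ p = 1/4

p=1/4, q=3/5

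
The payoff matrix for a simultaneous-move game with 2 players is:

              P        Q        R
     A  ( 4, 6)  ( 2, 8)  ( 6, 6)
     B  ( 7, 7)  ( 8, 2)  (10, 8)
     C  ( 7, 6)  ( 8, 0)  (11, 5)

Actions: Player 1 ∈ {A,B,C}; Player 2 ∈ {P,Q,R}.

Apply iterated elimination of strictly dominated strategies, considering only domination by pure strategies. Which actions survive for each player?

P1 drop A (B beats it: P:7>4 Q:8>2 R:10>6)
P2 drop Q (P beats it: B:7>2 C:6>0)
P1→{B,C} P2→{P,R}

IESDS → P1:{B,C} P2:{P,R}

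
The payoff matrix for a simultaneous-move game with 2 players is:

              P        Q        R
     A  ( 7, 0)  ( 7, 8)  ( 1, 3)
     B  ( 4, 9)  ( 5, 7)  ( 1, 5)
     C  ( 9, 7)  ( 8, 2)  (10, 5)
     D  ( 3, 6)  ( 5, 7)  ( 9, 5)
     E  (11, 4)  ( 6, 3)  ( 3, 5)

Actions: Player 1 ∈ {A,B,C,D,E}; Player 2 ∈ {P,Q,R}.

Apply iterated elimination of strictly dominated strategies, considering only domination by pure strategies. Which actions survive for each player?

P1 drop A (C beats it: P:9>7 Q:8>7 R:10>1)
P1 drop B (C beats it: P:9>4 Q:8>5 R:10>1)
P1 drop D (C beats it: P:9>3 Q:8>5 R:10>9)
P2 drop Q (P beats it: C:7>2 E:4>3)
P1→{C,E} P2→{P,R}

Survivors P1:{C,E} P2:{P,R}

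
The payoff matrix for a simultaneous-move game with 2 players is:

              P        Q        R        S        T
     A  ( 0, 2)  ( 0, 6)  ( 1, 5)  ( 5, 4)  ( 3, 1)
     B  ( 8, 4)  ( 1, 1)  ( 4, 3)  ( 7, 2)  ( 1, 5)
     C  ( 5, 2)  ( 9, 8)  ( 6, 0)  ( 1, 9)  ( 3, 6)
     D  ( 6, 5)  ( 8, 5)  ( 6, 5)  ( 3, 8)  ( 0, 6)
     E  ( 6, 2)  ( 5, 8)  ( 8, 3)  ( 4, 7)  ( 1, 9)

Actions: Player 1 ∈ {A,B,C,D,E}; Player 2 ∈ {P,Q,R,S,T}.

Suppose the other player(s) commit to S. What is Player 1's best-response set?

u_1(A vs S) = 5
u_1(B vs S) = 7
u_1(C vs S) = 1
u_1(D vs S) = 3
u_1(E vs S) = 4
max payoff 7 at {B}

argmax u_1 = {B}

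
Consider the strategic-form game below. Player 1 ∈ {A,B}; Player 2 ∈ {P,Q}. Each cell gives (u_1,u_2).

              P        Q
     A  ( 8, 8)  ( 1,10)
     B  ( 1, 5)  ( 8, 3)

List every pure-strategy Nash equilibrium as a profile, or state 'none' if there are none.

(A,P): not NE [P2→Q gives 10>8]
(A,Q): not NE [P1→B gives 8>1]
(B,P): not NE [P1→A gives 8>1]
(B,Q): not NE [P2→P gives 5>3]

No pure NE.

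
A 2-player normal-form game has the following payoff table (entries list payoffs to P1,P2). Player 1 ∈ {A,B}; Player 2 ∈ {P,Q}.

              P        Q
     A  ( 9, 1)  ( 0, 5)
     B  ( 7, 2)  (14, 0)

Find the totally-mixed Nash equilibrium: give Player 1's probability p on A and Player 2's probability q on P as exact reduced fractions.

P1 indiff ⇒ q·9+(1-q)·0 = q·7+(1-q)·14 ⇒ q(2) = (1-q)(14) ⇒ q = 7/8
P2 indiff ⇒ p·1+(1-p)·2 = p·5+(1-p)·0 ⇒ p(-4) = (1-p)(-2) ⇒ p = 1/3

P1 mixes 1/3 on A; P2 mixes 7/8 on P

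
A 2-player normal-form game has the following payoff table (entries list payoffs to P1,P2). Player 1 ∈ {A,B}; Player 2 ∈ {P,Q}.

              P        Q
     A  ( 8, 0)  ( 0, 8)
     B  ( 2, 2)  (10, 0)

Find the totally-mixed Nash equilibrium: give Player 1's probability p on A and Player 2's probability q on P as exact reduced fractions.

p=1/5, q=5/8

P1 indiff ⇒ q·8+(1-q)·0 = q·2+(1-q)·10 ⇒ q(6) = (1-q)(10) ⇒ q = 5/8
P2 indiff ⇒ p·0+(1-p)·2 = p·8+(1-p)·0 ⇒ p(-8) = (1-p)(-2) ⇒ p = 1/5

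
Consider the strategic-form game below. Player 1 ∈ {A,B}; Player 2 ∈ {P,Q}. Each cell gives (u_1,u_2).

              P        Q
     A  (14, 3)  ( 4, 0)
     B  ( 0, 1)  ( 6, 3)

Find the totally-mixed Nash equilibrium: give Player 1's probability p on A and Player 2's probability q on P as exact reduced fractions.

(p,q) = (2/5, 1/8)

P1 indiff ⇒ q·14+(1-q)·4 = q·0+(1-q)·6 ⇒ q(14) = (1-q)(2) ⇒ q = 1/8
P2 indiff ⇒ p·3+(1-p)·1 = p·0+(1-p)·3 ⇒ p(3) = (1-p)(2) ⇒ p = 2/5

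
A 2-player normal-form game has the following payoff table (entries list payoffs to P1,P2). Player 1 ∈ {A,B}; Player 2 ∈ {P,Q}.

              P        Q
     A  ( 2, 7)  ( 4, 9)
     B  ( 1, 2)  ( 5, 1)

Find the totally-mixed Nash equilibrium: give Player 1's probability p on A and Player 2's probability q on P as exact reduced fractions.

(p,q) = (1/3, 1/2)

P1 indiff ⇒ q·2+(1-q)·4 = q·1+(1-q)·5 ⇒ q(1) = (1-q)(1) ⇒ q = 1/2
P2 indiff ⇒ p·7+(1-p)·2 = p·9+(1-p)·1 ⇒ p(-2) = (1-p)(-1) ⇒ p = 1/3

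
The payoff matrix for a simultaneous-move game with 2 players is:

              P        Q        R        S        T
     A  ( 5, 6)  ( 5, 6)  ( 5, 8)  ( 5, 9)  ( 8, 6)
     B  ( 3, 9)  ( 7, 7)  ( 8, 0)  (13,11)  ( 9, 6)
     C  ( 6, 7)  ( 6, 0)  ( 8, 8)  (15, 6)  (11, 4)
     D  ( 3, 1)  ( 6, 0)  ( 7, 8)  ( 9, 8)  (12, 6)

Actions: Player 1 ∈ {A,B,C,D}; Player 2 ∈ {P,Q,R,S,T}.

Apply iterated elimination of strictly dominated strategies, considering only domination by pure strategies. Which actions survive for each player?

Remaining: P1:{B,C} P2:{P,R,S}

P1 drop A (C beats it: P:6>5 Q:6>5 R:8>5 S:15>5 T:11>8)
P2 drop Q (P beats it: B:9>7 C:7>0 D:1>0)
P2 drop T (S beats it: B:11>6 C:6>4 D:8>6)
P1 drop D (C beats it: P:6>3 R:8>7 S:15>9)
P1→{B,C} P2→{P,R,S}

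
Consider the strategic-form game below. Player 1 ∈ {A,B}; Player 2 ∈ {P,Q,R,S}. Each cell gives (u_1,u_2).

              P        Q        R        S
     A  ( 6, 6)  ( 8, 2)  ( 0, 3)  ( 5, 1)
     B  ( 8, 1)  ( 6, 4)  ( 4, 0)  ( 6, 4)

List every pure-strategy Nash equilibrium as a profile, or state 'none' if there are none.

Nash profiles: (B,S)

(A,P): not NE [P1→B gives 8>6]
(A,Q): not NE [P2→P gives 6>2]
(A,R): not NE [P1→B gives 4>0; P2→P gives 6>3]
(A,S): not NE [P1→B gives 6>5; P2→P gives 6>1]
(B,P): not NE [P2→S gives 4>1]
(B,Q): not NE [P1→A gives 8>6]
(B,R): not NE [P2→S gives 4>0]
(B,S): NE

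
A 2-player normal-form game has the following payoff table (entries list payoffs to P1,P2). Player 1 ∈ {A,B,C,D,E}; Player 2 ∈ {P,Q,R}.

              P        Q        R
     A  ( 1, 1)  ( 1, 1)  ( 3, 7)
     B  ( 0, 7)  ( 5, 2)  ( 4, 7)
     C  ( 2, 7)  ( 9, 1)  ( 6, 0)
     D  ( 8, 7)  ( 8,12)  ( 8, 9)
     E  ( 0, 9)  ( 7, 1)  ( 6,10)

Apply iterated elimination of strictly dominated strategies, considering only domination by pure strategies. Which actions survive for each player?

IESDS → P1:{C,D} P2:{P,Q}

P1 drop A (C beats it: P:2>1 Q:9>1 R:6>3)
P1 drop B (C beats it: P:2>0 Q:9>5 R:6>4)
P1 drop E (D beats it: P:8>0 Q:8>7 R:8>6)
P2 drop R (Q beats it: C:1>0 D:12>9)
P1→{C,D} P2→{P,Q}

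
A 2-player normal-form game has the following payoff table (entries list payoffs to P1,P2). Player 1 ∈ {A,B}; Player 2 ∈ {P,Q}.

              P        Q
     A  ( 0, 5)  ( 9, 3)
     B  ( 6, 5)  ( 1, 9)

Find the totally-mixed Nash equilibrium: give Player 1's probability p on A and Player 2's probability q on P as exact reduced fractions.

p=2/3, q=4/7

P1 indiff ⇒ q·0+(1-q)·9 = q·6+(1-q)·1 ⇒ q(-6) = (1-q)(-8) ⇒ q = 4/7
P2 indiff ⇒ p·5+(1-p)·5 = p·3+(1-p)·9 ⇒ p(2) = (1-p)(4) ⇒ p = 2/3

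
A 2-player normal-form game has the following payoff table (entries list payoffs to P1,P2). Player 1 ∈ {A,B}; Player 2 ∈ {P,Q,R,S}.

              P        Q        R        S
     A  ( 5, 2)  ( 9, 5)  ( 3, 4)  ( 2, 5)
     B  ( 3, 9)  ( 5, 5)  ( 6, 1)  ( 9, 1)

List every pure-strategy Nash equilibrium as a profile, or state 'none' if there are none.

Nash profiles: (A,Q)

(A,P): not NE [P2→S gives 5>2]
(A,Q): NE
(A,R): not NE [P1→B gives 6>3; P2→S gives 5>4]
(A,S): not NE [P1→B gives 9>2]
(B,P): not NE [P1→A gives 5>3]
(B,Q): not NE [P1→A gives 9>5; P2→P gives 9>5]
(B,R): not NE [P2→P gives 9>1]
(B,S): not NE [P2→P gives 9>1]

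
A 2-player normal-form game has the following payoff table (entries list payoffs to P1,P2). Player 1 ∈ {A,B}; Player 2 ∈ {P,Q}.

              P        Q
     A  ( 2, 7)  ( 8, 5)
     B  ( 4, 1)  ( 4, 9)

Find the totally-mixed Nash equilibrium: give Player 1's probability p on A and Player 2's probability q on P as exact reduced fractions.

(p,q) = (4/5, 2/3)

P1 indiff ⇒ q·2+(1-q)·8 = q·4+(1-q)·4 ⇒ q(-2) = (1-q)(-4) ⇒ q = 2/3
P2 indiff ⇒ p·7+(1-p)·1 = p·5+(1-p)·9 ⇒ p(2) = (1-p)(8) ⇒ p = 4/5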